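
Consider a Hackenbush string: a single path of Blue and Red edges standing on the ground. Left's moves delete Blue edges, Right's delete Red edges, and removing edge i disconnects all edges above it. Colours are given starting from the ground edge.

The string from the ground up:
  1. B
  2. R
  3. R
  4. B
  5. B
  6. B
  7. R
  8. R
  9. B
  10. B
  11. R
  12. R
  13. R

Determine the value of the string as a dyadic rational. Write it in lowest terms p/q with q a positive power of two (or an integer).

1841/4096

Build value(s[:k]) for k = 1..13, string s = B R R B B B R R B B R R R.
B: Left { 0 }, Right { none } gives simplest 1
BR: Left { 0 }, Right { 1 } gives simplest 1/2
BRR: Left { 0 }, Right { 1/2, 1 } gives simplest 1/4
BRRB: Left { 0, 1/4 }, Right { 1/2, 1 } gives simplest 3/8
BRRBB: Left { 0, 1/4, 3/8 }, Right { 1/2, 1 } gives simplest 7/16
BRRBBB: Left { 0, 1/4, 3/8, 7/16 }, Right { 1/2, 1 } gives simplest 15/32
BRRBBBR: Left { 0, 1/4, 3/8, 7/16 }, Right { 15/32, 1/2, 1 } gives simplest 29/64
BRRBBBRR: Left { 0, 1/4, 3/8, 7/16 }, Right { 29/64, 15/32, 1/2, 1 } gives simplest 57/128
BRRBBBRRB: Left { 0, 1/4, 3/8, 7/16, 57/128 }, Right { 29/64, 15/32, 1/2, 1 } gives simplest 115/256
BRRBBBRRBB: Left { 0, 1/4, 3/8, 7/16, 57/128, 115/256 }, Right { 29/64, 15/32, 1/2, 1 } gives simplest 231/512
BRRBBBRRBBR: Left { 0, 1/4, 3/8, 7/16, 57/128, 115/256 }, Right { 231/512, 29/64, 15/32, 1/2, 1 } gives simplest 461/1024
BRRBBBRRBBRR: Left { 0, 1/4, 3/8, 7/16, 57/128, 115/256 }, Right { 461/1024, 231/512, 29/64, 15/32, 1/2, 1 } gives simplest 921/2048
BRRBBBRRBBRRR: Left { 0, 1/4, 3/8, 7/16, 57/128, 115/256 }, Right { 921/2048, 461/1024, 231/512, 29/64, 15/32, 1/2, 1 } gives simplest 1841/4096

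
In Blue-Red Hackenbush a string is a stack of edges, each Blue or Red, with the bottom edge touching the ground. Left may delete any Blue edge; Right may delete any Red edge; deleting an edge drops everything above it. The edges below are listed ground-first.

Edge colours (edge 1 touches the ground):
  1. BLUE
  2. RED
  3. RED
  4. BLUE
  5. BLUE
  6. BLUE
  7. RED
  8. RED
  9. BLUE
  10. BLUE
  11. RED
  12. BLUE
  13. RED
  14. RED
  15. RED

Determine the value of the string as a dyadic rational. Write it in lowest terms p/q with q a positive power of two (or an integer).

Build G(s[:k]) for k = 1..15, string s = BLUE RED RED BLUE BLUE BLUE RED RED BLUE BLUE RED BLUE RED RED RED.
G_1 [B]  L=[0]  R=[none]  => 1
G_2 [BR]  L=[0]  R=[1]  => 1/2
G_3 [BRR]  L=[0]  R=[1/2; 1]  => 1/4
G_4 [BRRB]  L=[0; 1/4]  R=[1/2; 1]  => 3/8
G_5 [BRRBB]  L=[0; 1/4; 3/8]  R=[1/2; 1]  => 7/16
G_6 [BRRBBB]  L=[0; 1/4; 3/8; 7/16]  R=[1/2; 1]  => 15/32
G_7 [BRRBBBR]  L=[0; 1/4; 3/8; 7/16]  R=[15/32; 1/2; 1]  => 29/64
G_8 [BRRBBBRR]  L=[0; 1/4; 3/8; 7/16]  R=[29/64; 15/32; 1/2; 1]  => 57/128
G_9 [BRRBBBRRB]  L=[0; 1/4; 3/8; 7/16; 57/128]  R=[29/64; 15/32; 1/2; 1]  => 115/256
G_10 [BRRBBBRRBB]  L=[0; 1/4; 3/8; 7/16; 57/128; 115/256]  R=[29/64; 15/32; 1/2; 1]  => 231/512
G_11 [BRRBBBRRBBR]  L=[0; 1/4; 3/8; 7/16; 57/128; 115/256]  R=[231/512; 29/64; 15/32; 1/2; 1]  => 461/1024
G_12 [BRRBBBRRBBRB]  L=[0; 1/4; 3/8; 7/16; 57/128; 115/256; 461/1024]  R=[231/512; 29/64; 15/32; 1/2; 1]  => 923/2048
G_13 [BRRBBBRRBBRBR]  L=[0; 1/4; 3/8; 7/16; 57/128; 115/256; 461/1024]  R=[923/2048; 231/512; 29/64; 15/32; 1/2; 1]  => 1845/4096
G_14 [BRRBBBRRBBRBRR]  L=[0; 1/4; 3/8; 7/16; 57/128; 115/256; 461/1024]  R=[1845/4096; 923/2048; 231/512; 29/64; 15/32; 1/2; 1]  => 3689/8192
G_15 [BRRBBBRRBBRBRRR]  L=[0; 1/4; 3/8; 7/16; 57/128; 115/256; 461/1024]  R=[3689/8192; 1845/4096; 923/2048; 231/512; 29/64; 15/32; 1/2; 1]  => 7377/16384

7377/16384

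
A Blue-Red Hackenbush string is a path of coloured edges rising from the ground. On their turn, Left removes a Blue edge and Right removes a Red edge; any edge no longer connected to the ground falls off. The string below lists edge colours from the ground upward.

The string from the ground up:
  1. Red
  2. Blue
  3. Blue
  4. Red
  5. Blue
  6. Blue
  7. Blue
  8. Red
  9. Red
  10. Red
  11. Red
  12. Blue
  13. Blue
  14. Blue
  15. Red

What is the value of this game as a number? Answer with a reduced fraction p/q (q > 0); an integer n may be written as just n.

-4579/16384

edge 1 of 15 (Red): {  | 0 } → -1
edge 2 of 15 (Blue): { -1 | 0 } → -1/2
edge 3 of 15 (Blue): { -1 -1/2 | 0 } → -1/4
edge 4 of 15 (Red): { -1 -1/2 | -1/4 0 } → -3/8
edge 5 of 15 (Blue): { -1 -1/2 -3/8 | -1/4 0 } → -5/16
edge 6 of 15 (Blue): { -1 -1/2 -3/8 -5/16 | -1/4 0 } → -9/32
edge 7 of 15 (Blue): { -1 -1/2 -3/8 -5/16 -9/32 | -1/4 0 } → -17/64
edge 8 of 15 (Red): { -1 -1/2 -3/8 -5/16 -9/32 | -17/64 -1/4 0 } → -35/128
edge 9 of 15 (Red): { -1 -1/2 -3/8 -5/16 -9/32 | -35/128 -17/64 -1/4 0 } → -71/256
edge 10 of 15 (Red): { -1 -1/2 -3/8 -5/16 -9/32 | -71/256 -35/128 -17/64 -1/4 0 } → -143/512
edge 11 of 15 (Red): { -1 -1/2 -3/8 -5/16 -9/32 | -143/512 -71/256 -35/128 -17/64 -1/4 0 } → -287/1024
edge 12 of 15 (Blue): { -1 -1/2 -3/8 -5/16 -9/32 -287/1024 | -143/512 -71/256 -35/128 -17/64 -1/4 0 } → -573/2048
edge 13 of 15 (Blue): { -1 -1/2 -3/8 -5/16 -9/32 -287/1024 -573/2048 | -143/512 -71/256 -35/128 -17/64 -1/4 0 } → -1145/4096
edge 14 of 15 (Blue): { -1 -1/2 -3/8 -5/16 -9/32 -287/1024 -573/2048 -1145/4096 | -143/512 -71/256 -35/128 -17/64 -1/4 0 } → -2289/8192
edge 15 of 15 (Red): { -1 -1/2 -3/8 -5/16 -9/32 -287/1024 -573/2048 -1145/4096 | -2289/8192 -143/512 -71/256 -35/128 -17/64 -1/4 0 } → -4579/16384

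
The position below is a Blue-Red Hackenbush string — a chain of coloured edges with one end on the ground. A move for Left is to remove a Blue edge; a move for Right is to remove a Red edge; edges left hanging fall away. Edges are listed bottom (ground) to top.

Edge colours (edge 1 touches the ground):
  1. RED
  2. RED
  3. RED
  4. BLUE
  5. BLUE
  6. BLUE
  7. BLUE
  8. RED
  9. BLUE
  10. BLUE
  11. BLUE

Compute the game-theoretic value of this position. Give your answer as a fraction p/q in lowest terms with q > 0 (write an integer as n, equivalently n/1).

Build value(s[:k]) for k = 1..11, string s = RED RED RED BLUE BLUE BLUE BLUE RED BLUE BLUE BLUE.
R: Left { ∅ }, Right { 0 } = simplest -1
RR: Left { ∅ }, Right { -1,0 } = simplest -2
RRR: Left { ∅ }, Right { -2,-1,0 } = simplest -3
RRRB: Left { -3 }, Right { -2,-1,0 } = simplest -5/2
RRRBB: Left { -3,-5/2 }, Right { -2,-1,0 } = simplest -9/4
RRRBBB: Left { -3,-5/2,-9/4 }, Right { -2,-1,0 } = simplest -17/8
RRRBBBB: Left { -3,-5/2,-9/4,-17/8 }, Right { -2,-1,0 } = simplest -33/16
RRRBBBBR: Left { -3,-5/2,-9/4,-17/8 }, Right { -33/16,-2,-1,0 } = simplest -67/32
RRRBBBBRB: Left { -3,-5/2,-9/4,-17/8,-67/32 }, Right { -33/16,-2,-1,0 } = simplest -133/64
RRRBBBBRBB: Left { -3,-5/2,-9/4,-17/8,-67/32,-133/64 }, Right { -33/16,-2,-1,0 } = simplest -265/128
RRRBBBBRBBB: Left { -3,-5/2,-9/4,-17/8,-67/32,-133/64,-265/128 }, Right { -33/16,-2,-1,0 } = simplest -529/256

-529/256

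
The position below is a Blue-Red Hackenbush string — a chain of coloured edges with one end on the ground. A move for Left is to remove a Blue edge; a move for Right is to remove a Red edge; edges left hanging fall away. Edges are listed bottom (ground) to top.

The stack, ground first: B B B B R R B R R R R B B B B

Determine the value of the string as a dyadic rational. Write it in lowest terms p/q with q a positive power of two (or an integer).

6687/2048

Build value(s[:k]) for k = 1..15, string s = B B B B R R B R R R R B B B B.
edge 1 of 15 (B): { 0 | none } — 1
edge 2 of 15 (B): { 0; 1 | none } — 2
edge 3 of 15 (B): { 0; 1; 2 | none } — 3
edge 4 of 15 (B): { 0; 1; 2; 3 | none } — 4
edge 5 of 15 (R): { 0; 1; 2; 3 | 4 } — 7/2
edge 6 of 15 (R): { 0; 1; 2; 3 | 7/2; 4 } — 13/4
edge 7 of 15 (B): { 0; 1; 2; 3; 13/4 | 7/2; 4 } — 27/8
edge 8 of 15 (R): { 0; 1; 2; 3; 13/4 | 27/8; 7/2; 4 } — 53/16
edge 9 of 15 (R): { 0; 1; 2; 3; 13/4 | 53/16; 27/8; 7/2; 4 } — 105/32
edge 10 of 15 (R): { 0; 1; 2; 3; 13/4 | 105/32; 53/16; 27/8; 7/2; 4 } — 209/64
edge 11 of 15 (R): { 0; 1; 2; 3; 13/4 | 209/64; 105/32; 53/16; 27/8; 7/2; 4 } — 417/128
edge 12 of 15 (B): { 0; 1; 2; 3; 13/4; 417/128 | 209/64; 105/32; 53/16; 27/8; 7/2; 4 } — 835/256
edge 13 of 15 (B): { 0; 1; 2; 3; 13/4; 417/128; 835/256 | 209/64; 105/32; 53/16; 27/8; 7/2; 4 } — 1671/512
edge 14 of 15 (B): { 0; 1; 2; 3; 13/4; 417/128; 835/256; 1671/512 | 209/64; 105/32; 53/16; 27/8; 7/2; 4 } — 3343/1024
edge 15 of 15 (B): { 0; 1; 2; 3; 13/4; 417/128; 835/256; 1671/512; 3343/1024 | 209/64; 105/32; 53/16; 27/8; 7/2; 4 } — 6687/2048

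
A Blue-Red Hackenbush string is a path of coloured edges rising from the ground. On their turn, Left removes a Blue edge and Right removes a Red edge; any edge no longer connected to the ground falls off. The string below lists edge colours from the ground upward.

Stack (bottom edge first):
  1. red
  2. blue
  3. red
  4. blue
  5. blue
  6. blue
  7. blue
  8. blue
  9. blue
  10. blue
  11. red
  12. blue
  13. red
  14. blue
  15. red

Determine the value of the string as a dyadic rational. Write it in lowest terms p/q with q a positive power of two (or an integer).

-8235/16384

Build G(s[:k]) for k = 1..15, string s = red blue red blue blue blue blue blue blue blue red blue red blue red.
step 1: add red to get r; options L={ ∅ } R={ 0 } → -1
step 2: add blue to get rb; options L={ -1 } R={ 0 } → -1/2
step 3: add red to get rbr; options L={ -1 } R={ -1/2 0 } → -3/4
step 4: add blue to get rbrb; options L={ -1 -3/4 } R={ -1/2 0 } → -5/8
step 5: add blue to get rbrbb; options L={ -1 -3/4 -5/8 } R={ -1/2 0 } → -9/16
step 6: add blue to get rbrbbb; options L={ -1 -3/4 -5/8 -9/16 } R={ -1/2 0 } → -17/32
step 7: add blue to get rbrbbbb; options L={ -1 -3/4 -5/8 -9/16 -17/32 } R={ -1/2 0 } → -33/64
step 8: add blue to get rbrbbbbb; options L={ -1 -3/4 -5/8 -9/16 -17/32 -33/64 } R={ -1/2 0 } → -65/128
step 9: add blue to get rbrbbbbbb; options L={ -1 -3/4 -5/8 -9/16 -17/32 -33/64 -65/128 } R={ -1/2 0 } → -129/256
step 10: add blue to get rbrbbbbbbb; options L={ -1 -3/4 -5/8 -9/16 -17/32 -33/64 -65/128 -129/256 } R={ -1/2 0 } → -257/512
step 11: add red to get rbrbbbbbbbr; options L={ -1 -3/4 -5/8 -9/16 -17/32 -33/64 -65/128 -129/256 } R={ -257/512 -1/2 0 } → -515/1024
step 12: add blue to get rbrbbbbbbbrb; options L={ -1 -3/4 -5/8 -9/16 -17/32 -33/64 -65/128 -129/256 -515/1024 } R={ -257/512 -1/2 0 } → -1029/2048
step 13: add red to get rbrbbbbbbbrbr; options L={ -1 -3/4 -5/8 -9/16 -17/32 -33/64 -65/128 -129/256 -515/1024 } R={ -1029/2048 -257/512 -1/2 0 } → -2059/4096
step 14: add blue to get rbrbbbbbbbrbrb; options L={ -1 -3/4 -5/8 -9/16 -17/32 -33/64 -65/128 -129/256 -515/1024 -2059/4096 } R={ -1029/2048 -257/512 -1/2 0 } → -4117/8192
step 15: add red to get rbrbbbbbbbrbrbr; options L={ -1 -3/4 -5/8 -9/16 -17/32 -33/64 -65/128 -129/256 -515/1024 -2059/4096 } R={ -4117/8192 -1029/2048 -257/512 -1/2 0 } → -8235/16384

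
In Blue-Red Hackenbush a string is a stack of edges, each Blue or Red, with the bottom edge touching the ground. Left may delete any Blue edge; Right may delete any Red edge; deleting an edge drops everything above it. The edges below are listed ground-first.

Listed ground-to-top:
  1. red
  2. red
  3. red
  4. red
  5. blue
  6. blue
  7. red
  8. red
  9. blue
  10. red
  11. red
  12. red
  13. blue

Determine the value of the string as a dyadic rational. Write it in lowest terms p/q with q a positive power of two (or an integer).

-1757/512

Recurse on prefixes of the 13-edge string red red red red blue blue red red blue red red red blue:
edge 1 of 13 (red): { none | 0 } = -1
edge 2 of 13 (red): { none | -1; 0 } = -2
edge 3 of 13 (red): { none | -2; -1; 0 } = -3
edge 4 of 13 (red): { none | -3; -2; -1; 0 } = -4
edge 5 of 13 (blue): { -4 | -3; -2; -1; 0 } = -7/2
edge 6 of 13 (blue): { -4; -7/2 | -3; -2; -1; 0 } = -13/4
edge 7 of 13 (red): { -4; -7/2 | -13/4; -3; -2; -1; 0 } = -27/8
edge 8 of 13 (red): { -4; -7/2 | -27/8; -13/4; -3; -2; -1; 0 } = -55/16
edge 9 of 13 (blue): { -4; -7/2; -55/16 | -27/8; -13/4; -3; -2; -1; 0 } = -109/32
edge 10 of 13 (red): { -4; -7/2; -55/16 | -109/32; -27/8; -13/4; -3; -2; -1; 0 } = -219/64
edge 11 of 13 (red): { -4; -7/2; -55/16 | -219/64; -109/32; -27/8; -13/4; -3; -2; -1; 0 } = -439/128
edge 12 of 13 (red): { -4; -7/2; -55/16 | -439/128; -219/64; -109/32; -27/8; -13/4; -3; -2; -1; 0 } = -879/256
edge 13 of 13 (blue): { -4; -7/2; -55/16; -879/256 | -439/128; -219/64; -109/32; -27/8; -13/4; -3; -2; -1; 0 } = -1757/512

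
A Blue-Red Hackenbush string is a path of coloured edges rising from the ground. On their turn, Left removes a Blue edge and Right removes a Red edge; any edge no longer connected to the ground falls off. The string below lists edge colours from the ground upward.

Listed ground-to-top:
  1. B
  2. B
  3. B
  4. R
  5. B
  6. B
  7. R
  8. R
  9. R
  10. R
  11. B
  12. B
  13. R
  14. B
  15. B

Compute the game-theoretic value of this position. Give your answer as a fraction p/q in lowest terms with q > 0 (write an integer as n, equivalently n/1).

11319/4096

Recurse on prefixes of the 15-edge string B B B R B B R R R R B B R B B:
step 1: add B to get B; options L={ 0 } R={ ∅ } so 1
step 2: add B to get BB; options L={ 0, 1 } R={ ∅ } so 2
step 3: add B to get BBB; options L={ 0, 1, 2 } R={ ∅ } so 3
step 4: add R to get BBBR; options L={ 0, 1, 2 } R={ 3 } so 5/2
step 5: add B to get BBBRB; options L={ 0, 1, 2, 5/2 } R={ 3 } so 11/4
step 6: add B to get BBBRBB; options L={ 0, 1, 2, 5/2, 11/4 } R={ 3 } so 23/8
step 7: add R to get BBBRBBR; options L={ 0, 1, 2, 5/2, 11/4 } R={ 23/8, 3 } so 45/16
step 8: add R to get BBBRBBRR; options L={ 0, 1, 2, 5/2, 11/4 } R={ 45/16, 23/8, 3 } so 89/32
step 9: add R to get BBBRBBRRR; options L={ 0, 1, 2, 5/2, 11/4 } R={ 89/32, 45/16, 23/8, 3 } so 177/64
step 10: add R to get BBBRBBRRRR; options L={ 0, 1, 2, 5/2, 11/4 } R={ 177/64, 89/32, 45/16, 23/8, 3 } so 353/128
step 11: add B to get BBBRBBRRRRB; options L={ 0, 1, 2, 5/2, 11/4, 353/128 } R={ 177/64, 89/32, 45/16, 23/8, 3 } so 707/256
step 12: add B to get BBBRBBRRRRBB; options L={ 0, 1, 2, 5/2, 11/4, 353/128, 707/256 } R={ 177/64, 89/32, 45/16, 23/8, 3 } so 1415/512
step 13: add R to get BBBRBBRRRRBBR; options L={ 0, 1, 2, 5/2, 11/4, 353/128, 707/256 } R={ 1415/512, 177/64, 89/32, 45/16, 23/8, 3 } so 2829/1024
step 14: add B to get BBBRBBRRRRBBRB; options L={ 0, 1, 2, 5/2, 11/4, 353/128, 707/256, 2829/1024 } R={ 1415/512, 177/64, 89/32, 45/16, 23/8, 3 } so 5659/2048
step 15: add B to get BBBRBBRRRRBBRBB; options L={ 0, 1, 2, 5/2, 11/4, 353/128, 707/256, 2829/1024, 5659/2048 } R={ 1415/512, 177/64, 89/32, 45/16, 23/8, 3 } so 11319/4096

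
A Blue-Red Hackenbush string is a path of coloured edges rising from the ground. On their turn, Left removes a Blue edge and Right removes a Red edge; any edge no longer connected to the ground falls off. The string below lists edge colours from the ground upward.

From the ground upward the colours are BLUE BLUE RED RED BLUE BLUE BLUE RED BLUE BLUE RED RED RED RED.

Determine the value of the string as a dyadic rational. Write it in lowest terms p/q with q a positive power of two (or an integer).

Build value(s[:k]) for k = 1..14, string s = BLUE BLUE RED RED BLUE BLUE BLUE RED BLUE BLUE RED RED RED RED.
value_1 [B]  L=[0]  R=[∅]  ⇒ 1
value_2 [BB]  L=[0; 1]  R=[∅]  ⇒ 2
value_3 [BBR]  L=[0; 1]  R=[2]  ⇒ 3/2
value_4 [BBRR]  L=[0; 1]  R=[3/2; 2]  ⇒ 5/4
value_5 [BBRRB]  L=[0; 1; 5/4]  R=[3/2; 2]  ⇒ 11/8
value_6 [BBRRBB]  L=[0; 1; 5/4; 11/8]  R=[3/2; 2]  ⇒ 23/16
value_7 [BBRRBBB]  L=[0; 1; 5/4; 11/8; 23/16]  R=[3/2; 2]  ⇒ 47/32
value_8 [BBRRBBBR]  L=[0; 1; 5/4; 11/8; 23/16]  R=[47/32; 3/2; 2]  ⇒ 93/64
value_9 [BBRRBBBRB]  L=[0; 1; 5/4; 11/8; 23/16; 93/64]  R=[47/32; 3/2; 2]  ⇒ 187/128
value_10 [BBRRBBBRBB]  L=[0; 1; 5/4; 11/8; 23/16; 93/64; 187/128]  R=[47/32; 3/2; 2]  ⇒ 375/256
value_11 [BBRRBBBRBBR]  L=[0; 1; 5/4; 11/8; 23/16; 93/64; 187/128]  R=[375/256; 47/32; 3/2; 2]  ⇒ 749/512
value_12 [BBRRBBBRBBRR]  L=[0; 1; 5/4; 11/8; 23/16; 93/64; 187/128]  R=[749/512; 375/256; 47/32; 3/2; 2]  ⇒ 1497/1024
value_13 [BBRRBBBRBBRRR]  L=[0; 1; 5/4; 11/8; 23/16; 93/64; 187/128]  R=[1497/1024; 749/512; 375/256; 47/32; 3/2; 2]  ⇒ 2993/2048
value_14 [BBRRBBBRBBRRRR]  L=[0; 1; 5/4; 11/8; 23/16; 93/64; 187/128]  R=[2993/2048; 1497/1024; 749/512; 375/256; 47/32; 3/2; 2]  ⇒ 5985/4096

5985/4096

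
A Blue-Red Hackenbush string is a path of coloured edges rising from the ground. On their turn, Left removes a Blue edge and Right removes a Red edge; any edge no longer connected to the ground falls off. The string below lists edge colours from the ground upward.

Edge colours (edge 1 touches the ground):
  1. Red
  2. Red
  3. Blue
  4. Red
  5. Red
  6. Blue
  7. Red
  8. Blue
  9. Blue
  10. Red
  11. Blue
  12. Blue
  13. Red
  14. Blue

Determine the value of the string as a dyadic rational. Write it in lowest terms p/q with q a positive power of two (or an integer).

-7461/4096

Build val(s[:k]) for k = 1..14, string s = Red Red Blue Red Red Blue Red Blue Blue Red Blue Blue Red Blue.
val_1 [R]  L=[(no moves)]  R=[0]  ⇒ -1
val_2 [RR]  L=[(no moves)]  R=[-1 0]  ⇒ -2
val_3 [RRB]  L=[-2]  R=[-1 0]  ⇒ -3/2
val_4 [RRBR]  L=[-2]  R=[-3/2 -1 0]  ⇒ -7/4
val_5 [RRBRR]  L=[-2]  R=[-7/4 -3/2 -1 0]  ⇒ -15/8
val_6 [RRBRRB]  L=[-2 -15/8]  R=[-7/4 -3/2 -1 0]  ⇒ -29/16
val_7 [RRBRRBR]  L=[-2 -15/8]  R=[-29/16 -7/4 -3/2 -1 0]  ⇒ -59/32
val_8 [RRBRRBRB]  L=[-2 -15/8 -59/32]  R=[-29/16 -7/4 -3/2 -1 0]  ⇒ -117/64
val_9 [RRBRRBRBB]  L=[-2 -15/8 -59/32 -117/64]  R=[-29/16 -7/4 -3/2 -1 0]  ⇒ -233/128
val_10 [RRBRRBRBBR]  L=[-2 -15/8 -59/32 -117/64]  R=[-233/128 -29/16 -7/4 -3/2 -1 0]  ⇒ -467/256
val_11 [RRBRRBRBBRB]  L=[-2 -15/8 -59/32 -117/64 -467/256]  R=[-233/128 -29/16 -7/4 -3/2 -1 0]  ⇒ -933/512
val_12 [RRBRRBRBBRBB]  L=[-2 -15/8 -59/32 -117/64 -467/256 -933/512]  R=[-233/128 -29/16 -7/4 -3/2 -1 0]  ⇒ -1865/1024
val_13 [RRBRRBRBBRBBR]  L=[-2 -15/8 -59/32 -117/64 -467/256 -933/512]  R=[-1865/1024 -233/128 -29/16 -7/4 -3/2 -1 0]  ⇒ -3731/2048
val_14 [RRBRRBRBBRBBRB]  L=[-2 -15/8 -59/32 -117/64 -467/256 -933/512 -3731/2048]  R=[-1865/1024 -233/128 -29/16 -7/4 -3/2 -1 0]  ⇒ -7461/4096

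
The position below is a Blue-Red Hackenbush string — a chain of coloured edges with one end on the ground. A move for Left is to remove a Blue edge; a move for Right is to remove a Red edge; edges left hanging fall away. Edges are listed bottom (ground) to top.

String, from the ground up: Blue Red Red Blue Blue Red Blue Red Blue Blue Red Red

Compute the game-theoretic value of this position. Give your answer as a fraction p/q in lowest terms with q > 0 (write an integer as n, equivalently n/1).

Build G(s[:k]) for k = 1..12, string s = Blue Red Red Blue Blue Red Blue Red Blue Blue Red Red.
B: Left { 0 }, Right { ∅ } → simplest 1
BR: Left { 0 }, Right { 1 } → simplest 1/2
BRR: Left { 0 }, Right { 1/2,1 } → simplest 1/4
BRRB: Left { 0,1/4 }, Right { 1/2,1 } → simplest 3/8
BRRBB: Left { 0,1/4,3/8 }, Right { 1/2,1 } → simplest 7/16
BRRBBR: Left { 0,1/4,3/8 }, Right { 7/16,1/2,1 } → simplest 13/32
BRRBBRB: Left { 0,1/4,3/8,13/32 }, Right { 7/16,1/2,1 } → simplest 27/64
BRRBBRBR: Left { 0,1/4,3/8,13/32 }, Right { 27/64,7/16,1/2,1 } → simplest 53/128
BRRBBRBRB: Left { 0,1/4,3/8,13/32,53/128 }, Right { 27/64,7/16,1/2,1 } → simplest 107/256
BRRBBRBRBB: Left { 0,1/4,3/8,13/32,53/128,107/256 }, Right { 27/64,7/16,1/2,1 } → simplest 215/512
BRRBBRBRBBR: Left { 0,1/4,3/8,13/32,53/128,107/256 }, Right { 215/512,27/64,7/16,1/2,1 } → simplest 429/1024
BRRBBRBRBBRR: Left { 0,1/4,3/8,13/32,53/128,107/256 }, Right { 429/1024,215/512,27/64,7/16,1/2,1 } → simplest 857/2048

857/2048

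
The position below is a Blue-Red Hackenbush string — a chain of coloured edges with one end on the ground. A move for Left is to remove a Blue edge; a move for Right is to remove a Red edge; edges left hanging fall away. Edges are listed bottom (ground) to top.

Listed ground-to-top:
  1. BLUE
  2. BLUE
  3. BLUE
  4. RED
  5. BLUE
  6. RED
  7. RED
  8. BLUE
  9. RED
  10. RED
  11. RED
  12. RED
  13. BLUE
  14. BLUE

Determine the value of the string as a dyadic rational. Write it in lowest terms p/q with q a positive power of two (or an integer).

5255/2048

Build value(s[:k]) for k = 1..14, string s = BLUE BLUE BLUE RED BLUE RED RED BLUE RED RED RED RED BLUE BLUE.
step 1: add BLUE to get B; options L={ 0 } R={ ∅ } gives 1
step 2: add BLUE to get BB; options L={ 0 1 } R={ ∅ } gives 2
step 3: add BLUE to get BBB; options L={ 0 1 2 } R={ ∅ } gives 3
step 4: add RED to get BBBR; options L={ 0 1 2 } R={ 3 } gives 5/2
step 5: add BLUE to get BBBRB; options L={ 0 1 2 5/2 } R={ 3 } gives 11/4
step 6: add RED to get BBBRBR; options L={ 0 1 2 5/2 } R={ 11/4 3 } gives 21/8
step 7: add RED to get BBBRBRR; options L={ 0 1 2 5/2 } R={ 21/8 11/4 3 } gives 41/16
step 8: add BLUE to get BBBRBRRB; options L={ 0 1 2 5/2 41/16 } R={ 21/8 11/4 3 } gives 83/32
step 9: add RED to get BBBRBRRBR; options L={ 0 1 2 5/2 41/16 } R={ 83/32 21/8 11/4 3 } gives 165/64
step 10: add RED to get BBBRBRRBRR; options L={ 0 1 2 5/2 41/16 } R={ 165/64 83/32 21/8 11/4 3 } gives 329/128
step 11: add RED to get BBBRBRRBRRR; options L={ 0 1 2 5/2 41/16 } R={ 329/128 165/64 83/32 21/8 11/4 3 } gives 657/256
step 12: add RED to get BBBRBRRBRRRR; options L={ 0 1 2 5/2 41/16 } R={ 657/256 329/128 165/64 83/32 21/8 11/4 3 } gives 1313/512
step 13: add BLUE to get BBBRBRRBRRRRB; options L={ 0 1 2 5/2 41/16 1313/512 } R={ 657/256 329/128 165/64 83/32 21/8 11/4 3 } gives 2627/1024
step 14: add BLUE to get BBBRBRRBRRRRBB; options L={ 0 1 2 5/2 41/16 1313/512 2627/1024 } R={ 657/256 329/128 165/64 83/32 21/8 11/4 3 } gives 5255/2048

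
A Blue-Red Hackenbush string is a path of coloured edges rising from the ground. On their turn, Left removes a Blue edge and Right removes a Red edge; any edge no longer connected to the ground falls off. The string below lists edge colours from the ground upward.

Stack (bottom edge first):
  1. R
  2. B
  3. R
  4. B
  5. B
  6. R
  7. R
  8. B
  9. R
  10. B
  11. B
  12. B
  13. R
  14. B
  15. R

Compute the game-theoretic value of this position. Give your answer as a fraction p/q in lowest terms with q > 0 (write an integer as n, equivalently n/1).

G_1 [R]  L=[]  R=[0]  gives -1
G_2 [RB]  L=[-1]  R=[0]  gives -1/2
G_3 [RBR]  L=[-1]  R=[-1/2 0]  gives -3/4
G_4 [RBRB]  L=[-1 -3/4]  R=[-1/2 0]  gives -5/8
G_5 [RBRBB]  L=[-1 -3/4 -5/8]  R=[-1/2 0]  gives -9/16
G_6 [RBRBBR]  L=[-1 -3/4 -5/8]  R=[-9/16 -1/2 0]  gives -19/32
G_7 [RBRBBRR]  L=[-1 -3/4 -5/8]  R=[-19/32 -9/16 -1/2 0]  gives -39/64
G_8 [RBRBBRRB]  L=[-1 -3/4 -5/8 -39/64]  R=[-19/32 -9/16 -1/2 0]  gives -77/128
G_9 [RBRBBRRBR]  L=[-1 -3/4 -5/8 -39/64]  R=[-77/128 -19/32 -9/16 -1/2 0]  gives -155/256
G_10 [RBRBBRRBRB]  L=[-1 -3/4 -5/8 -39/64 -155/256]  R=[-77/128 -19/32 -9/16 -1/2 0]  gives -309/512
G_11 [RBRBBRRBRBB]  L=[-1 -3/4 -5/8 -39/64 -155/256 -309/512]  R=[-77/128 -19/32 -9/16 -1/2 0]  gives -617/1024
G_12 [RBRBBRRBRBBB]  L=[-1 -3/4 -5/8 -39/64 -155/256 -309/512 -617/1024]  R=[-77/128 -19/32 -9/16 -1/2 0]  gives -1233/2048
G_13 [RBRBBRRBRBBBR]  L=[-1 -3/4 -5/8 -39/64 -155/256 -309/512 -617/1024]  R=[-1233/2048 -77/128 -19/32 -9/16 -1/2 0]  gives -2467/4096
G_14 [RBRBBRRBRBBBRB]  L=[-1 -3/4 -5/8 -39/64 -155/256 -309/512 -617/1024 -2467/4096]  R=[-1233/2048 -77/128 -19/32 -9/16 -1/2 0]  gives -4933/8192
G_15 [RBRBBRRBRBBBRBR]  L=[-1 -3/4 -5/8 -39/64 -155/256 -309/512 -617/1024 -2467/4096]  R=[-4933/8192 -1233/2048 -77/128 -19/32 -9/16 -1/2 0]  gives -9867/16384

-9867/16384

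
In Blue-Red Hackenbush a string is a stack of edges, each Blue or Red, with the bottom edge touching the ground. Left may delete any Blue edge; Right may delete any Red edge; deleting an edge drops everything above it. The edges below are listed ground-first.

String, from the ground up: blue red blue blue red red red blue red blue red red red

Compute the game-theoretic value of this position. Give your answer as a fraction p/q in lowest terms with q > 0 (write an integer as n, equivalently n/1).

b: Left { 0 }, Right { ∅ } — simplest 1
br: Left { 0 }, Right { 1 } — simplest 1/2
brb: Left { 0; 1/2 }, Right { 1 } — simplest 3/4
brbb: Left { 0; 1/2; 3/4 }, Right { 1 } — simplest 7/8
brbbr: Left { 0; 1/2; 3/4 }, Right { 7/8; 1 } — simplest 13/16
brbbrr: Left { 0; 1/2; 3/4 }, Right { 13/16; 7/8; 1 } — simplest 25/32
brbbrrr: Left { 0; 1/2; 3/4 }, Right { 25/32; 13/16; 7/8; 1 } — simplest 49/64
brbbrrrb: Left { 0; 1/2; 3/4; 49/64 }, Right { 25/32; 13/16; 7/8; 1 } — simplest 99/128
brbbrrrbr: Left { 0; 1/2; 3/4; 49/64 }, Right { 99/128; 25/32; 13/16; 7/8; 1 } — simplest 197/256
brbbrrrbrb: Left { 0; 1/2; 3/4; 49/64; 197/256 }, Right { 99/128; 25/32; 13/16; 7/8; 1 } — simplest 395/512
brbbrrrbrbr: Left { 0; 1/2; 3/4; 49/64; 197/256 }, Right { 395/512; 99/128; 25/32; 13/16; 7/8; 1 } — simplest 789/1024
brbbrrrbrbrr: Left { 0; 1/2; 3/4; 49/64; 197/256 }, Right { 789/1024; 395/512; 99/128; 25/32; 13/16; 7/8; 1 } — simplest 1577/2048
brbbrrrbrbrrr: Left { 0; 1/2; 3/4; 49/64; 197/256 }, Right { 1577/2048; 789/1024; 395/512; 99/128; 25/32; 13/16; 7/8; 1 } — simplest 3153/4096

3153/4096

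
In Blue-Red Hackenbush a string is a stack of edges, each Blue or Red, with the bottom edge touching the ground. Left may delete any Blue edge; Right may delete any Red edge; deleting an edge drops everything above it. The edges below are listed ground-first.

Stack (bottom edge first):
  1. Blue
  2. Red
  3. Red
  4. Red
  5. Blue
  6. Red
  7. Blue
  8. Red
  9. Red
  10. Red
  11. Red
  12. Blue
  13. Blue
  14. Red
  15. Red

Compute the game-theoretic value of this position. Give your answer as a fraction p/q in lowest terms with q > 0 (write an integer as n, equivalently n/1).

value(B) = { 0 | none } → 1
value(BR) = { 0 | 1 } → 1/2
value(BRR) = { 0 | 1/2; 1 } → 1/4
value(BRRR) = { 0 | 1/4; 1/2; 1 } → 1/8
value(BRRRB) = { 0; 1/8 | 1/4; 1/2; 1 } → 3/16
value(BRRRBR) = { 0; 1/8 | 3/16; 1/4; 1/2; 1 } → 5/32
value(BRRRBRB) = { 0; 1/8; 5/32 | 3/16; 1/4; 1/2; 1 } → 11/64
value(BRRRBRBR) = { 0; 1/8; 5/32 | 11/64; 3/16; 1/4; 1/2; 1 } → 21/128
value(BRRRBRBRR) = { 0; 1/8; 5/32 | 21/128; 11/64; 3/16; 1/4; 1/2; 1 } → 41/256
value(BRRRBRBRRR) = { 0; 1/8; 5/32 | 41/256; 21/128; 11/64; 3/16; 1/4; 1/2; 1 } → 81/512
value(BRRRBRBRRRR) = { 0; 1/8; 5/32 | 81/512; 41/256; 21/128; 11/64; 3/16; 1/4; 1/2; 1 } → 161/1024
value(BRRRBRBRRRRB) = { 0; 1/8; 5/32; 161/1024 | 81/512; 41/256; 21/128; 11/64; 3/16; 1/4; 1/2; 1 } → 323/2048
value(BRRRBRBRRRRBB) = { 0; 1/8; 5/32; 161/1024; 323/2048 | 81/512; 41/256; 21/128; 11/64; 3/16; 1/4; 1/2; 1 } → 647/4096
value(BRRRBRBRRRRBBR) = { 0; 1/8; 5/32; 161/1024; 323/2048 | 647/4096; 81/512; 41/256; 21/128; 11/64; 3/16; 1/4; 1/2; 1 } → 1293/8192
value(BRRRBRBRRRRBBRR) = { 0; 1/8; 5/32; 161/1024; 323/2048 | 1293/8192; 647/4096; 81/512; 41/256; 21/128; 11/64; 3/16; 1/4; 1/2; 1 } → 2585/16384

2585/16384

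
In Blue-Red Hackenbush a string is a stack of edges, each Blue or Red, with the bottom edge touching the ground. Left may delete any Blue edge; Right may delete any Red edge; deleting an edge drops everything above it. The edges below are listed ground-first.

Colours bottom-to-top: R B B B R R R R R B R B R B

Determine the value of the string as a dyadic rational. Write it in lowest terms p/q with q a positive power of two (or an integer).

Build val(s[:k]) for k = 1..14, string s = R B B B R R R R R B R B R B.
1 of 14 · R · max L −∞ · min R 0 → -1
2 of 14 · RB · max L -1 · min R 0 → -1/2
3 of 14 · RBB · max L -1/2 · min R 0 → -1/4
4 of 14 · RBBB · max L -1/4 · min R 0 → -1/8
5 of 14 · RBBBR · max L -1/4 · min R -1/8 → -3/16
6 of 14 · RBBBRR · max L -1/4 · min R -3/16 → -7/32
7 of 14 · RBBBRRR · max L -1/4 · min R -7/32 → -15/64
8 of 14 · RBBBRRRR · max L -1/4 · min R -15/64 → -31/128
9 of 14 · RBBBRRRRR · max L -1/4 · min R -31/128 → -63/256
10 of 14 · RBBBRRRRRB · max L -63/256 · min R -31/128 → -125/512
11 of 14 · RBBBRRRRRBR · max L -63/256 · min R -125/512 → -251/1024
12 of 14 · RBBBRRRRRBRB · max L -251/1024 · min R -125/512 → -501/2048
13 of 14 · RBBBRRRRRBRBR · max L -251/1024 · min R -501/2048 → -1003/4096
14 of 14 · RBBBRRRRRBRBRB · max L -1003/4096 · min R -501/2048 → -2005/8192

-2005/8192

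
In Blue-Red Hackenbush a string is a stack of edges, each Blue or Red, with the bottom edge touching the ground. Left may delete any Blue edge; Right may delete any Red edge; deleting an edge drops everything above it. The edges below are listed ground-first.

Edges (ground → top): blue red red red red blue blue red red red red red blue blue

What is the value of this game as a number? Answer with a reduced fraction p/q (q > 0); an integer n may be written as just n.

step 1: add blue to get b; options L={ 0 } R={ none } — 1
step 2: add red to get br; options L={ 0 } R={ 1 } — 1/2
step 3: add red to get brr; options L={ 0 } R={ 1/2; 1 } — 1/4
step 4: add red to get brrr; options L={ 0 } R={ 1/4; 1/2; 1 } — 1/8
step 5: add red to get brrrr; options L={ 0 } R={ 1/8; 1/4; 1/2; 1 } — 1/16
step 6: add blue to get brrrrb; options L={ 0; 1/16 } R={ 1/8; 1/4; 1/2; 1 } — 3/32
step 7: add blue to get brrrrbb; options L={ 0; 1/16; 3/32 } R={ 1/8; 1/4; 1/2; 1 } — 7/64
step 8: add red to get brrrrbbr; options L={ 0; 1/16; 3/32 } R={ 7/64; 1/8; 1/4; 1/2; 1 } — 13/128
step 9: add red to get brrrrbbrr; options L={ 0; 1/16; 3/32 } R={ 13/128; 7/64; 1/8; 1/4; 1/2; 1 } — 25/256
step 10: add red to get brrrrbbrrr; options L={ 0; 1/16; 3/32 } R={ 25/256; 13/128; 7/64; 1/8; 1/4; 1/2; 1 } — 49/512
step 11: add red to get brrrrbbrrrr; options L={ 0; 1/16; 3/32 } R={ 49/512; 25/256; 13/128; 7/64; 1/8; 1/4; 1/2; 1 } — 97/1024
step 12: add red to get brrrrbbrrrrr; options L={ 0; 1/16; 3/32 } R={ 97/1024; 49/512; 25/256; 13/128; 7/64; 1/8; 1/4; 1/2; 1 } — 193/2048
step 13: add blue to get brrrrbbrrrrrb; options L={ 0; 1/16; 3/32; 193/2048 } R={ 97/1024; 49/512; 25/256; 13/128; 7/64; 1/8; 1/4; 1/2; 1 } — 387/4096
step 14: add blue to get brrrrbbrrrrrbb; options L={ 0; 1/16; 3/32; 193/2048; 387/4096 } R={ 97/1024; 49/512; 25/256; 13/128; 7/64; 1/8; 1/4; 1/2; 1 } — 775/8192

775/8192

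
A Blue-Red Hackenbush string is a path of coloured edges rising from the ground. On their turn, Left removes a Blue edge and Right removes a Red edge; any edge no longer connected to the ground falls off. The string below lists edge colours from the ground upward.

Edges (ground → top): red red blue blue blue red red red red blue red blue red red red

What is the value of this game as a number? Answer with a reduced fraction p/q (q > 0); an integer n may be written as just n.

-10159/8192

Prefix values for red red blue blue blue red red red red blue red blue red red red via {L|R} + simplicity:
step 1: add red to get r; options L={ — } R={ 0 } — -1
step 2: add red to get rr; options L={ — } R={ -1; 0 } — -2
step 3: add blue to get rrb; options L={ -2 } R={ -1; 0 } — -3/2
step 4: add blue to get rrbb; options L={ -2; -3/2 } R={ -1; 0 } — -5/4
step 5: add blue to get rrbbb; options L={ -2; -3/2; -5/4 } R={ -1; 0 } — -9/8
step 6: add red to get rrbbbr; options L={ -2; -3/2; -5/4 } R={ -9/8; -1; 0 } — -19/16
step 7: add red to get rrbbbrr; options L={ -2; -3/2; -5/4 } R={ -19/16; -9/8; -1; 0 } — -39/32
step 8: add red to get rrbbbrrr; options L={ -2; -3/2; -5/4 } R={ -39/32; -19/16; -9/8; -1; 0 } — -79/64
step 9: add red to get rrbbbrrrr; options L={ -2; -3/2; -5/4 } R={ -79/64; -39/32; -19/16; -9/8; -1; 0 } — -159/128
step 10: add blue to get rrbbbrrrrb; options L={ -2; -3/2; -5/4; -159/128 } R={ -79/64; -39/32; -19/16; -9/8; -1; 0 } — -317/256
step 11: add red to get rrbbbrrrrbr; options L={ -2; -3/2; -5/4; -159/128 } R={ -317/256; -79/64; -39/32; -19/16; -9/8; -1; 0 } — -635/512
step 12: add blue to get rrbbbrrrrbrb; options L={ -2; -3/2; -5/4; -159/128; -635/512 } R={ -317/256; -79/64; -39/32; -19/16; -9/8; -1; 0 } — -1269/1024
step 13: add red to get rrbbbrrrrbrbr; options L={ -2; -3/2; -5/4; -159/128; -635/512 } R={ -1269/1024; -317/256; -79/64; -39/32; -19/16; -9/8; -1; 0 } — -2539/2048
step 14: add red to get rrbbbrrrrbrbrr; options L={ -2; -3/2; -5/4; -159/128; -635/512 } R={ -2539/2048; -1269/1024; -317/256; -79/64; -39/32; -19/16; -9/8; -1; 0 } — -5079/4096
step 15: add red to get rrbbbrrrrbrbrrr; options L={ -2; -3/2; -5/4; -159/128; -635/512 } R={ -5079/4096; -2539/2048; -1269/1024; -317/256; -79/64; -39/32; -19/16; -9/8; -1; 0 } — -10159/8192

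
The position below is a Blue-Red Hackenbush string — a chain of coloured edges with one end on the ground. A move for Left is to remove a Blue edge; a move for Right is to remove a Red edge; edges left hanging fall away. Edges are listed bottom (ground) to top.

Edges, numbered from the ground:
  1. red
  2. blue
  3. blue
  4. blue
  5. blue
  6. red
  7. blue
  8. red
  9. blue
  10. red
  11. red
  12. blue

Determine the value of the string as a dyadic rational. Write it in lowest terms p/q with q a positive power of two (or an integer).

Recurse on prefixes of the 12-edge string red blue blue blue blue red blue red blue red red blue:
value_1 [r]  L=[·]  R=[0]  = -1
value_2 [rb]  L=[-1]  R=[0]  = -1/2
value_3 [rbb]  L=[-1, -1/2]  R=[0]  = -1/4
value_4 [rbbb]  L=[-1, -1/2, -1/4]  R=[0]  = -1/8
value_5 [rbbbb]  L=[-1, -1/2, -1/4, -1/8]  R=[0]  = -1/16
value_6 [rbbbbr]  L=[-1, -1/2, -1/4, -1/8]  R=[-1/16, 0]  = -3/32
value_7 [rbbbbrb]  L=[-1, -1/2, -1/4, -1/8, -3/32]  R=[-1/16, 0]  = -5/64
value_8 [rbbbbrbr]  L=[-1, -1/2, -1/4, -1/8, -3/32]  R=[-5/64, -1/16, 0]  = -11/128
value_9 [rbbbbrbrb]  L=[-1, -1/2, -1/4, -1/8, -3/32, -11/128]  R=[-5/64, -1/16, 0]  = -21/256
value_10 [rbbbbrbrbr]  L=[-1, -1/2, -1/4, -1/8, -3/32, -11/128]  R=[-21/256, -5/64, -1/16, 0]  = -43/512
value_11 [rbbbbrbrbrr]  L=[-1, -1/2, -1/4, -1/8, -3/32, -11/128]  R=[-43/512, -21/256, -5/64, -1/16, 0]  = -87/1024
value_12 [rbbbbrbrbrrb]  L=[-1, -1/2, -1/4, -1/8, -3/32, -11/128, -87/1024]  R=[-43/512, -21/256, -5/64, -1/16, 0]  = -173/2048

-173/2048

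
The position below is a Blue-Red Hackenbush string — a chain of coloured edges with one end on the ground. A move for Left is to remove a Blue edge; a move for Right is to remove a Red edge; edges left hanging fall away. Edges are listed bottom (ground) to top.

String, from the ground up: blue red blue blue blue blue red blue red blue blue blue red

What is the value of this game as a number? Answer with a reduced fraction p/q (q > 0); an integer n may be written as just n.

3933/4096

val_1 [b]  L=[0]  R=[]  so 1
val_2 [br]  L=[0]  R=[1]  so 1/2
val_3 [brb]  L=[0 1/2]  R=[1]  so 3/4
val_4 [brbb]  L=[0 1/2 3/4]  R=[1]  so 7/8
val_5 [brbbb]  L=[0 1/2 3/4 7/8]  R=[1]  so 15/16
val_6 [brbbbb]  L=[0 1/2 3/4 7/8 15/16]  R=[1]  so 31/32
val_7 [brbbbbr]  L=[0 1/2 3/4 7/8 15/16]  R=[31/32 1]  so 61/64
val_8 [brbbbbrb]  L=[0 1/2 3/4 7/8 15/16 61/64]  R=[31/32 1]  so 123/128
val_9 [brbbbbrbr]  L=[0 1/2 3/4 7/8 15/16 61/64]  R=[123/128 31/32 1]  so 245/256
val_10 [brbbbbrbrb]  L=[0 1/2 3/4 7/8 15/16 61/64 245/256]  R=[123/128 31/32 1]  so 491/512
val_11 [brbbbbrbrbb]  L=[0 1/2 3/4 7/8 15/16 61/64 245/256 491/512]  R=[123/128 31/32 1]  so 983/1024
val_12 [brbbbbrbrbbb]  L=[0 1/2 3/4 7/8 15/16 61/64 245/256 491/512 983/1024]  R=[123/128 31/32 1]  so 1967/2048
val_13 [brbbbbrbrbbbr]  L=[0 1/2 3/4 7/8 15/16 61/64 245/256 491/512 983/1024]  R=[1967/2048 123/128 31/32 1]  so 3933/4096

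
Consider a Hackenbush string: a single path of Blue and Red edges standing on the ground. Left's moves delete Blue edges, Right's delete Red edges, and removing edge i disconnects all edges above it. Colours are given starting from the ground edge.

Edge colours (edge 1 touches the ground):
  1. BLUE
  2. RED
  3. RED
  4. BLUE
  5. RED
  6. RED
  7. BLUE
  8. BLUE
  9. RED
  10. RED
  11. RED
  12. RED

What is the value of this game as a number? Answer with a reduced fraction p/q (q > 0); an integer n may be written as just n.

609/2048

B: Left { 0 }, Right { (no moves) } → simplest 1
BR: Left { 0 }, Right { 1 } → simplest 1/2
BRR: Left { 0 }, Right { 1/2; 1 } → simplest 1/4
BRRB: Left { 0; 1/4 }, Right { 1/2; 1 } → simplest 3/8
BRRBR: Left { 0; 1/4 }, Right { 3/8; 1/2; 1 } → simplest 5/16
BRRBRR: Left { 0; 1/4 }, Right { 5/16; 3/8; 1/2; 1 } → simplest 9/32
BRRBRRB: Left { 0; 1/4; 9/32 }, Right { 5/16; 3/8; 1/2; 1 } → simplest 19/64
BRRBRRBB: Left { 0; 1/4; 9/32; 19/64 }, Right { 5/16; 3/8; 1/2; 1 } → simplest 39/128
BRRBRRBBR: Left { 0; 1/4; 9/32; 19/64 }, Right { 39/128; 5/16; 3/8; 1/2; 1 } → simplest 77/256
BRRBRRBBRR: Left { 0; 1/4; 9/32; 19/64 }, Right { 77/256; 39/128; 5/16; 3/8; 1/2; 1 } → simplest 153/512
BRRBRRBBRRR: Left { 0; 1/4; 9/32; 19/64 }, Right { 153/512; 77/256; 39/128; 5/16; 3/8; 1/2; 1 } → simplest 305/1024
BRRBRRBBRRRR: Left { 0; 1/4; 9/32; 19/64 }, Right { 305/1024; 153/512; 77/256; 39/128; 5/16; 3/8; 1/2; 1 } → simplest 609/2048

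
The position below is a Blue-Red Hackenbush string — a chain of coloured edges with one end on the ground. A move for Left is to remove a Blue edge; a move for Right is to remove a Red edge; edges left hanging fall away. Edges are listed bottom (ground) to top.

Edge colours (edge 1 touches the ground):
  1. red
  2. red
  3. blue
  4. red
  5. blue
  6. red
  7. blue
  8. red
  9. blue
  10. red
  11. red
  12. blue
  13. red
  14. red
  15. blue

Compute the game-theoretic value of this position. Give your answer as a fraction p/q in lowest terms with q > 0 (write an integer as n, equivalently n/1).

Build G(s[:k]) for k = 1..15, string s = red red blue red blue red blue red blue red red blue red red blue.
G(r) = { ∅ | 0 } → -1
G(rr) = { ∅ | -1, 0 } → -2
G(rrb) = { -2 | -1, 0 } → -3/2
G(rrbr) = { -2 | -3/2, -1, 0 } → -7/4
G(rrbrb) = { -2, -7/4 | -3/2, -1, 0 } → -13/8
G(rrbrbr) = { -2, -7/4 | -13/8, -3/2, -1, 0 } → -27/16
G(rrbrbrb) = { -2, -7/4, -27/16 | -13/8, -3/2, -1, 0 } → -53/32
G(rrbrbrbr) = { -2, -7/4, -27/16 | -53/32, -13/8, -3/2, -1, 0 } → -107/64
G(rrbrbrbrb) = { -2, -7/4, -27/16, -107/64 | -53/32, -13/8, -3/2, -1, 0 } → -213/128
G(rrbrbrbrbr) = { -2, -7/4, -27/16, -107/64 | -213/128, -53/32, -13/8, -3/2, -1, 0 } → -427/256
G(rrbrbrbrbrr) = { -2, -7/4, -27/16, -107/64 | -427/256, -213/128, -53/32, -13/8, -3/2, -1, 0 } → -855/512
G(rrbrbrbrbrrb) = { -2, -7/4, -27/16, -107/64, -855/512 | -427/256, -213/128, -53/32, -13/8, -3/2, -1, 0 } → -1709/1024
G(rrbrbrbrbrrbr) = { -2, -7/4, -27/16, -107/64, -855/512 | -1709/1024, -427/256, -213/128, -53/32, -13/8, -3/2, -1, 0 } → -3419/2048
G(rrbrbrbrbrrbrr) = { -2, -7/4, -27/16, -107/64, -855/512 | -3419/2048, -1709/1024, -427/256, -213/128, -53/32, -13/8, -3/2, -1, 0 } → -6839/4096
G(rrbrbrbrbrrbrrb) = { -2, -7/4, -27/16, -107/64, -855/512, -6839/4096 | -3419/2048, -1709/1024, -427/256, -213/128, -53/32, -13/8, -3/2, -1, 0 } → -13677/8192

-13677/8192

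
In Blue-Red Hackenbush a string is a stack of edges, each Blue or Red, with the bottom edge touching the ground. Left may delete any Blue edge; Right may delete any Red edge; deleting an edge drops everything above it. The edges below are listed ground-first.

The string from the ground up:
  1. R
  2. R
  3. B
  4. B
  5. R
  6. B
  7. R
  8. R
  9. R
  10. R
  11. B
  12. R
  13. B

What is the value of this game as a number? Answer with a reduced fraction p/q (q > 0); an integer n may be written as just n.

R: Left { none }, Right { 0 } => simplest -1
RR: Left { none }, Right { -1,0 } => simplest -2
RRB: Left { -2 }, Right { -1,0 } => simplest -3/2
RRBB: Left { -2,-3/2 }, Right { -1,0 } => simplest -5/4
RRBBR: Left { -2,-3/2 }, Right { -5/4,-1,0 } => simplest -11/8
RRBBRB: Left { -2,-3/2,-11/8 }, Right { -5/4,-1,0 } => simplest -21/16
RRBBRBR: Left { -2,-3/2,-11/8 }, Right { -21/16,-5/4,-1,0 } => simplest -43/32
RRBBRBRR: Left { -2,-3/2,-11/8 }, Right { -43/32,-21/16,-5/4,-1,0 } => simplest -87/64
RRBBRBRRR: Left { -2,-3/2,-11/8 }, Right { -87/64,-43/32,-21/16,-5/4,-1,0 } => simplest -175/128
RRBBRBRRRR: Left { -2,-3/2,-11/8 }, Right { -175/128,-87/64,-43/32,-21/16,-5/4,-1,0 } => simplest -351/256
RRBBRBRRRRB: Left { -2,-3/2,-11/8,-351/256 }, Right { -175/128,-87/64,-43/32,-21/16,-5/4,-1,0 } => simplest -701/512
RRBBRBRRRRBR: Left { -2,-3/2,-11/8,-351/256 }, Right { -701/512,-175/128,-87/64,-43/32,-21/16,-5/4,-1,0 } => simplest -1403/1024
RRBBRBRRRRBRB: Left { -2,-3/2,-11/8,-351/256,-1403/1024 }, Right { -701/512,-175/128,-87/64,-43/32,-21/16,-5/4,-1,0 } => simplest -2805/2048

-2805/2048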